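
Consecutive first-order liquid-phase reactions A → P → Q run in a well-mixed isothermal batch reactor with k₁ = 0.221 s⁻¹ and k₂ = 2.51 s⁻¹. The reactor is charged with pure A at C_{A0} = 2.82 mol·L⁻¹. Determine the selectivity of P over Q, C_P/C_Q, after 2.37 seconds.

Solving the coupled first-order balances gives C_P(t) = [k₁/(k₂−k₁)]·C_{A0}·(e^(−k₁t) − e^(−k₂t)).
e^(−k₁t) = e^(−0.221×2.37) = e^(−0.5238) = 0.5923; e^(−k₂t) = e^(−5.949) = 0.002609.
C_P = 0.221×2.82/(2.51−0.221) × (0.5923−0.002609) = 0.2723×0.5897 = 0.1605 mol·L⁻¹.
C_A = C_{A0}e^(−k₁t) = 1.670 mol·L⁻¹, so C_Q = C_{A0}−C_A−C_P = 0.9892 mol·L⁻¹; C_P/C_Q = 0.162.

0.162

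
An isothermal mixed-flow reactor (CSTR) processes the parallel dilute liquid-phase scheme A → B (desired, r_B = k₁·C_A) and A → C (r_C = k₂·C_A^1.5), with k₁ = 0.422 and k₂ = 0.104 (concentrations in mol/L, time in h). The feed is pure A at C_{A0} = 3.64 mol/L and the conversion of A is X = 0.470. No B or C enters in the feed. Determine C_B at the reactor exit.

Exit C_A = C_{A0}(1−X) = 3.64×0.530 = 1.929 mol/L.
In a CSTR the entire volume is at exit conditions, so r_B = 0.422×1.929 = 0.8141 and r_C = 0.104×1.929^1.5 = 0.2787.
Fraction of consumed A going to B: r_B/(r_B+r_C) = 0.7450.
C_B = 0.7450·C_{A0}·X = 0.7450×3.64×0.470 = 1.27 mol/L.

1.27 mol/L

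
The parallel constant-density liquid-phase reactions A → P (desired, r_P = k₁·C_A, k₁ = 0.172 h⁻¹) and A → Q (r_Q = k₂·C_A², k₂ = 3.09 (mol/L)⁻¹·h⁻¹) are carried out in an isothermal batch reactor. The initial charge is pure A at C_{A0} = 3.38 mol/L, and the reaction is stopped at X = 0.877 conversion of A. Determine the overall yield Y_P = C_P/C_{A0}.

C_A = C_{A0}(1−X) = 0.4157 mol/L.
Along a PFR/batch, dC_P/dC_A = −r_P/(r_P+r_Q) = −k₁/(k₁+k₂·C_A).
Integrating from C_{A0} to C_A: C_P = (0.172/3.09)·ln[(0.172+3.09·3.38)/(0.172+3.09·0.416)] = 0.05566·ln(10.62/1.457) = 0.1106 mol/L.
Y_P = C_P/C_{A0} = 0.1106/3.38 = 0.0327.

0.0327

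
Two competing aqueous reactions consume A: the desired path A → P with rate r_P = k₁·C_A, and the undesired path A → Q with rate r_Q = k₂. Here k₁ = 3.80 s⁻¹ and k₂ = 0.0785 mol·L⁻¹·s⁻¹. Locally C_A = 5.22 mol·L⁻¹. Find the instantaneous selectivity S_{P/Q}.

253

S_{P/Q} = r_P/r_Q = (k₁·C_A)/(k₂) = (k₁/k₂)·C_A.
= (3.80×5.220) / (0.0785) = 19.84/0.07850 = 253.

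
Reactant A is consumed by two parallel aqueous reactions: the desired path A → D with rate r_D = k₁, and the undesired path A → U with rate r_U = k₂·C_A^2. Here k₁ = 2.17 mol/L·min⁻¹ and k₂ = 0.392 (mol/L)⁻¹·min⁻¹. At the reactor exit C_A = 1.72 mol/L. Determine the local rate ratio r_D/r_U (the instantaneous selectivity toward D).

S_{D/U} = r_D/r_U = (k₁)/(k₂·C_A^2) = (k₁/k₂)·C_A^-2.
= (2.17) / (0.392×1.720^2) = 2.170/1.160 = 1.87.
The undesired path is higher order in A, so low C_A (CSTR or dilute feed) favours D.

1.87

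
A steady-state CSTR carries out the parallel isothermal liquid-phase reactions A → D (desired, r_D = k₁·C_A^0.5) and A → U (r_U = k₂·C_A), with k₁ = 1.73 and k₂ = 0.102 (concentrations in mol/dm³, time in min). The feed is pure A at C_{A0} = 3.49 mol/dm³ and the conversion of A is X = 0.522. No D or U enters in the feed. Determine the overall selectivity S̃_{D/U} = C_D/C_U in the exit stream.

13.1

Exit C_A = C_{A0}(1−X) = 3.49×0.478 = 1.668 mol/dm³.
In a CSTR the entire volume is at exit conditions, so r_D = 1.73×1.668^0.5 = 2.234 and r_U = 0.102×1.668 = 0.1702.
Overall selectivity = C_D/C_U = r_Dτ/(r_Uτ) = r_D/r_U = 13.1.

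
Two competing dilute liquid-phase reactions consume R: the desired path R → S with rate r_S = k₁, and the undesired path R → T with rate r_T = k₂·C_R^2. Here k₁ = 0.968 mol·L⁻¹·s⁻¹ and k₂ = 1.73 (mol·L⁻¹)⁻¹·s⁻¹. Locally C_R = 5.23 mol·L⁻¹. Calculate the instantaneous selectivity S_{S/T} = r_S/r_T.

0.0205

S_{S/T} = r_S/r_T = (k₁)/(k₂·C_R^2) = (k₁/k₂)·C_R^-2.
= (0.968) / (1.73×5.230^2) = 0.9680/47.32 = 0.0205.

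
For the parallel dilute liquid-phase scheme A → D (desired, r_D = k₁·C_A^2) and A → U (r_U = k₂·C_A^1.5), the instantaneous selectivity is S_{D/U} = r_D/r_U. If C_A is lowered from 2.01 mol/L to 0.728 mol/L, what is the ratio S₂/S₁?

0.602

S_{D/U} = (k₁/k₂)·C_A^0.5, so S₂/S₁ = (C_{A,2}/C_{A,1})^0.5.
= (0.728/2.01)^0.5 = (0.3622)^0.5 = 0.602.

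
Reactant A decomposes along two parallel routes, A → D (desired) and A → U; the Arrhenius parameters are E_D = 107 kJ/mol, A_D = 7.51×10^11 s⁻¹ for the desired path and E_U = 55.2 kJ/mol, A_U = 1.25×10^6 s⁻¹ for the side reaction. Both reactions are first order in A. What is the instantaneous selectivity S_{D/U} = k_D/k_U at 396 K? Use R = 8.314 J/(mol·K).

With equal orders, S_{D/U} = k_D/k_U = (A_D/A_U)·exp[(E_U−E_D)/(RT)].
(E_U−E_D)/(RT) = (55.2−107)×10³/(8.314×396) = -51800/3292 = -15.73.
k_D/k_U = (7.51×10^11/1.25×10^6)·exp(-15.73) = 6.008×10^5 × 1.469×10^-7 = 0.0883.
Since E_D > E_U, raising the temperature improves selectivity toward D.

0.0883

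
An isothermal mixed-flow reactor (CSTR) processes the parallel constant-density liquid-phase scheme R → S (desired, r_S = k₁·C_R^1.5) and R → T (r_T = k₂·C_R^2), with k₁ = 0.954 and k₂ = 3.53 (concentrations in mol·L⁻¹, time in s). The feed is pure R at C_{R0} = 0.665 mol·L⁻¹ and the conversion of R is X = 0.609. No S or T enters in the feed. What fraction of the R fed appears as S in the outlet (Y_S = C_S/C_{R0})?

0.211

Exit C_R = C_{R0}(1−X) = 0.665×0.391 = 0.2600 mol·L⁻¹.
Rates in a CSTR are evaluated at the outlet concentration: r_S = 0.954×0.2600^1.5 = 0.1265, r_T = 3.53×0.2600^2 = 0.2387.
Fraction of consumed R going to S: r_S/(r_S+r_T) = 0.3464.
C_S = 0.3464·C_{R0}·X = 0.3464×0.665×0.609 = 0.140 mol·L⁻¹; Y_S = C_S/C_{R0} = 0.211.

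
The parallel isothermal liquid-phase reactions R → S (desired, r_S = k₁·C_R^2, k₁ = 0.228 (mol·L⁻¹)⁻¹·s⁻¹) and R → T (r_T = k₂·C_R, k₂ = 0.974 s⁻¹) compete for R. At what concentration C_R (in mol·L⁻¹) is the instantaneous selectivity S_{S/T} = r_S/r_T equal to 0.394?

S_{S/T} = (k₁/k₂)·C_R ⇒ C_R = S·k₂/k₁.
= 0.394×0.974/0.228 = 1.68 mol·L⁻¹.

1.68 mol·L⁻¹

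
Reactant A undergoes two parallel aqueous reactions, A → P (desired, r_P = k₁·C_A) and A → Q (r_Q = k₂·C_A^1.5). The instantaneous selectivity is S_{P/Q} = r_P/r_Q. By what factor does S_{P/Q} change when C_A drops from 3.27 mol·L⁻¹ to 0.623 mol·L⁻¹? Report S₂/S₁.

2.29

S_{P/Q} = (k₁/k₂)·C_A^-0.5, so S₂/S₁ = (C_{A,2}/C_{A,1})^-0.5.
= (0.623/3.27)^(-0.5) = (0.1905)^(-0.5) = 2.29.
Selectivity toward P rises as C_A falls — low-concentration operation is favoured.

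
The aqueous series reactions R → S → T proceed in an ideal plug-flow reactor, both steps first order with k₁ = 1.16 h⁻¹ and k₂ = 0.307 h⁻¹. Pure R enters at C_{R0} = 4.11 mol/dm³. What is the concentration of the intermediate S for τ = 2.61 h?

2.24 mol/dm³

For first-order series with pure R initially, C_S(τ) = k₁C_{R0}/(k₂−k₁)·(e^(−k₁τ) − e^(−k₂τ)).
e^(−k₁τ) = e^(−1.16×2.61) = e^(−3.028) = 0.04843; e^(−k₂τ) = e^(−0.8013) = 0.4488.
C_S = 1.16×4.11/(0.307−1.16) × (0.04843−0.4488) = (-5.589)×(-0.4003) = 2.238 mol/dm³.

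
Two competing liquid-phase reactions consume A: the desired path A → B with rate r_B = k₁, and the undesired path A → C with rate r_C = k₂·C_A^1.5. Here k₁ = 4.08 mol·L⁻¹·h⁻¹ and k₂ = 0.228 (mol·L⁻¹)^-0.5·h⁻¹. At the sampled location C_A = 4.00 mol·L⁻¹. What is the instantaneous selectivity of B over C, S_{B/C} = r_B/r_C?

S_{B/C} = r_B/r_C = (k₁)/(k₂·C_A^1.5) = (k₁/k₂)·C_A^-1.5.
= (4.08) / (0.228×4.000^1.5) = 4.080/1.824 = 2.24.
The undesired path is higher order in A, so low C_A (CSTR or dilute feed) favours B.

2.24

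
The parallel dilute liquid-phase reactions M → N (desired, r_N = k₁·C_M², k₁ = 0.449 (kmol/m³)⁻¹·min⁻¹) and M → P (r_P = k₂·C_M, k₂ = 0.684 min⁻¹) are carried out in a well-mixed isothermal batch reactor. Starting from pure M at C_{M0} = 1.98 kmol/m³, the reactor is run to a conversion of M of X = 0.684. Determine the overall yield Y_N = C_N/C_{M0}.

C_M = C_{M0}(1−X) = 0.6257 kmol/m³.
Along a PFR/batch, dC_P/dC_M = −r_P/(r_N+r_P) = −k₂/(k₂+k₁·C_M).
Integrating from C_{M0} to C_M: C_P = (0.684/0.449)·ln[(0.684+0.449·1.98)/(0.684+0.449·0.626)] = 1.523·ln(1.573/0.9649) = 0.7445 kmol/m³.
Then C_N = (C_{M0}−C_M) − C_P = 1.354 − 0.7445 = 0.6098 kmol/m³.
Y_N = C_N/C_{M0} = 0.6098/1.98 = 0.308.

0.308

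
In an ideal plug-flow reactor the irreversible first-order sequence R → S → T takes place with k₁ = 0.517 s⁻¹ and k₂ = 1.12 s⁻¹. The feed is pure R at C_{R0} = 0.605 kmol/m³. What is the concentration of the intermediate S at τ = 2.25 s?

Solving the coupled first-order balances gives C_S(τ) = [k₁/(k₂−k₁)]·C_{R0}·(e^(−k₁τ) − e^(−k₂τ)).
e^(−k₁τ) = e^(−0.517×2.25) = e^(−1.163) = 0.3125; e^(−k₂τ) = e^(−2.520) = 0.08046.
C_S = 0.517×0.605/(1.12−0.517) × (0.3125−0.08046) = 0.5187×0.2320 = 0.1203 kmol/m³.

0.120 kmol/m³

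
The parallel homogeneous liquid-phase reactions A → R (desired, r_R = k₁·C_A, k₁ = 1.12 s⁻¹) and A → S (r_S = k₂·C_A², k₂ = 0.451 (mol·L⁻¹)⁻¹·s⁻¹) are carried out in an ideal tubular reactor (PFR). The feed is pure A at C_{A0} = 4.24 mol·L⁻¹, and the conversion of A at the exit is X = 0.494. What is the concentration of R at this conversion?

C_A = C_{A0}(1−X) = 2.145 mol·L⁻¹.
Along a PFR/batch, dC_R/dC_A = −r_R/(r_R+r_S) = −k₁/(k₁+k₂·C_A).
Integrating from C_{A0} to C_A: C_R = (1.12/0.451)·ln[(1.12+0.451·4.24)/(1.12+0.451·2.15)] = 2.483·ln(3.032/2.088) = 0.9270 mol·L⁻¹.

0.927 mol·L⁻¹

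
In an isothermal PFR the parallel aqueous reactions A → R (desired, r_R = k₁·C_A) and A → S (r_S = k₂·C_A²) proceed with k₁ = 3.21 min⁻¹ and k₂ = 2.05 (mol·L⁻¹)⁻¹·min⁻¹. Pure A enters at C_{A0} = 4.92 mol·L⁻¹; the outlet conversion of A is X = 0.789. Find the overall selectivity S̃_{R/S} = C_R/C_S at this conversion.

0.583

C_A = C_{A0}(1−X) = 1.038 mol·L⁻¹.
Along a PFR/batch, dC_R/dC_A = −r_R/(r_R+r_S) = −k₁/(k₁+k₂·C_A).
Integrating from C_{A0} to C_A: C_R = (3.21/2.05)·ln[(3.21+2.05·4.92)/(3.21+2.05·1.04)] = 1.566·ln(13.30/5.338) = 1.429 mol·L⁻¹.
C_S = (C_{A0}−C_A)−C_R = 2.453 mol·L⁻¹; S̃_{R/S} = 1.429/2.453 = 0.583.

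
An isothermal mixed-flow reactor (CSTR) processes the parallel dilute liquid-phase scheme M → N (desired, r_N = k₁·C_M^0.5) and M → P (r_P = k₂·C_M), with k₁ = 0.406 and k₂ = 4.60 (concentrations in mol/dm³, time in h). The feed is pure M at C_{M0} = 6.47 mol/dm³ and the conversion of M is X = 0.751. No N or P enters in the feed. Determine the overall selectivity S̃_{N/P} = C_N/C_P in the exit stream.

Exit C_M = C_{M0}(1−X) = 6.47×0.249 = 1.611 mol/dm³.
In a CSTR the entire volume is at exit conditions, so r_N = 0.406×1.611^0.5 = 0.5153 and r_P = 4.60×1.611 = 7.411.
Overall selectivity = C_N/C_P = r_Nτ/(r_Pτ) = r_N/r_P = 0.0695.

0.0695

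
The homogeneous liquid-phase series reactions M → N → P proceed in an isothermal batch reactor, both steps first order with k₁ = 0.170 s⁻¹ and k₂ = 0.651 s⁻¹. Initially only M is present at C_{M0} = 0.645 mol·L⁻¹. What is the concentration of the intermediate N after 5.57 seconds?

0.0824 mol·L⁻¹

Solving the coupled first-order balances gives C_N(t) = [k₁/(k₂−k₁)]·C_{M0}·(e^(−k₁t) − e^(−k₂t)).
e^(−k₁t) = e^(−0.170×5.57) = e^(−0.9469) = 0.3879; e^(−k₂t) = e^(−3.626) = 0.02662.
C_N = 0.170×0.645/(0.651−0.170) × (0.3879−0.02662) = 0.2280×0.3613 = 0.08237 mol·L⁻¹.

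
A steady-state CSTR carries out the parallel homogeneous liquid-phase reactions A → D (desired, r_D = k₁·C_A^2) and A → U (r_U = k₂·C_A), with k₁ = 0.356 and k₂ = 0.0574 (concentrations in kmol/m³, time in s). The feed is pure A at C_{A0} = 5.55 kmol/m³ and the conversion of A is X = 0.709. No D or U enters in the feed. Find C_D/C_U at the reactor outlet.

10.0

Exit C_A = C_{A0}(1−X) = 5.55×0.291 = 1.615 kmol/m³.
Rates in a CSTR are evaluated at the outlet concentration: r_D = 0.356×1.615^2 = 0.9286, r_U = 0.0574×1.615 = 0.09270.
Overall selectivity = C_D/C_U = r_Dτ/(r_Uτ) = r_D/r_U = 10.0.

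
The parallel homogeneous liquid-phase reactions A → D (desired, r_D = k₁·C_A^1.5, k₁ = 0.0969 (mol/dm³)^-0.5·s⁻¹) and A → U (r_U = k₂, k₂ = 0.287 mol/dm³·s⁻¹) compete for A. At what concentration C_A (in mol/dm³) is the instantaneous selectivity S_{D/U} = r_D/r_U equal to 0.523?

1.34 mol/dm³

S_{D/U} = (k₁/k₂)·C_A^1.5 ⇒ C_A = (S·k₂/k₁)^(1/1.5).
= (0.523×0.287/0.0969)^(0.6667) = (1.549)^(0.6667) = 1.34 mol/dm³.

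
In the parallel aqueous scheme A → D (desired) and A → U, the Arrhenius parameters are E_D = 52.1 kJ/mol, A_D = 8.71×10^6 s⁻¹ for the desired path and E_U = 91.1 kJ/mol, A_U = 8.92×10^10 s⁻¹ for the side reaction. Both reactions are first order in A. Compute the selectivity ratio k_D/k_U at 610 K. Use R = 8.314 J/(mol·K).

0.213

k_D/k_U = (A_D/A_U)·exp[−(E_D−E_U)/(RT)] = (A_D/A_U)·exp[(E_U−E_D)/(RT)].
(E_U−E_D)/(RT) = (91.1−52.1)×10³/(8.314×610) = 39000/5072 = 7.690.
k_D/k_U = (8.71×10^6/8.92×10^10)·exp(7.690) = 9.765×10^-5 × 2186 = 0.213.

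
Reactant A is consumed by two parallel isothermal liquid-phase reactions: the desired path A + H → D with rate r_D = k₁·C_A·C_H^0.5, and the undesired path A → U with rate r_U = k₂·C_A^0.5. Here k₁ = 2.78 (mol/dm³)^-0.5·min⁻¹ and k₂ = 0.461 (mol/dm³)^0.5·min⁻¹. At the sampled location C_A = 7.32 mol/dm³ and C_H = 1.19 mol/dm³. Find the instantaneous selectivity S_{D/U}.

S_{D/U} = r_D/r_U = (k₁·C_A·C_H^0.5)/(k₂·C_A^0.5) = (k₁/k₂)·C_A^0.5·C_H^0.5.
= (2.78×7.320×1.190^0.5) / (0.461×7.320^0.5) = 22.20/1.247 = 17.8.
Since the desired path is higher order in A, keeping C_A high (PFR or concentrated feed) favours D.

17.8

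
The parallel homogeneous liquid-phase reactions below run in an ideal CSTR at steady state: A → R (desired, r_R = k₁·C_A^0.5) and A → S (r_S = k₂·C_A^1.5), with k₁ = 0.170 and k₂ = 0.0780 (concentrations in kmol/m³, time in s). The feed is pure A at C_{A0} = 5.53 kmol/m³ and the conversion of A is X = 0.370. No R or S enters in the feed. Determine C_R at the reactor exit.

0.787 kmol/m³

Exit C_A = C_{A0}(1−X) = 5.53×0.630 = 3.484 kmol/m³.
In a CSTR the entire volume is at exit conditions, so r_R = 0.170×3.484^0.5 = 0.3173 and r_S = 0.0780×3.484^1.5 = 0.5072.
Fraction of consumed A going to R: r_R/(r_R+r_S) = 0.3848.
C_R = 0.3848·C_{A0}·X = 0.3848×5.53×0.370 = 0.787 kmol/m³.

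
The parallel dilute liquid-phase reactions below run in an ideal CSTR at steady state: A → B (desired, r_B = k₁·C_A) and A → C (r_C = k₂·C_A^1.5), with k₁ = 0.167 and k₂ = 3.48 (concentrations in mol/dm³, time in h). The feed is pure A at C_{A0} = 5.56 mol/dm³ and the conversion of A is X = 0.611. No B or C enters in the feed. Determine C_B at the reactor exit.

Exit C_A = C_{A0}(1−X) = 5.56×0.389 = 2.163 mol/dm³.
A CSTR operates uniformly at the exit composition, giving r_B = 0.3612 and r_C = 11.07 (each k·C_A^n at C_A = 2.163).
Fraction of consumed A going to B: r_B/(r_B+r_C) = 0.03160.
C_B = 0.03160·C_{A0}·X = 0.03160×5.56×0.611 = 0.107 mol/dm³.

0.107 mol/dm³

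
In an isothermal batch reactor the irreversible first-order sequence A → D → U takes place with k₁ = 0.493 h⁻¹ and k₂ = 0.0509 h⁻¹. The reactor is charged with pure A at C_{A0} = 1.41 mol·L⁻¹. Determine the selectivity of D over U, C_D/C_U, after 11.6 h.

For first-order series with pure A initially, C_D(t) = k₁C_{A0}/(k₂−k₁)·(e^(−k₁t) − e^(−k₂t)).
e^(−k₁t) = e^(−0.493×11.6) = e^(−5.719) = 0.003284; e^(−k₂t) = e^(−0.5904) = 0.5541.
C_D = 0.493×1.41/(0.0509−0.493) × (0.003284−0.5541) = (-1.572)×(-0.5508) = 0.8660 mol·L⁻¹.
C_A = C_{A0}e^(−k₁t) = 0.004630 mol·L⁻¹, so C_U = C_{A0}−C_A−C_D = 0.5393 mol·L⁻¹; C_D/C_U = 1.61.

1.61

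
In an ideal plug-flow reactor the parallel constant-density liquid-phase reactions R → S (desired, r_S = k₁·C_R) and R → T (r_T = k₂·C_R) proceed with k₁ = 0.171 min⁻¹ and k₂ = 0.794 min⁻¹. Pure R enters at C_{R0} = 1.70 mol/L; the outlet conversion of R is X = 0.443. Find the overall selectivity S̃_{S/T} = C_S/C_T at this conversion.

C_R = C_{R0}(1−X) = 0.9469 mol/L.
Both paths are first order in R, so the instantaneous fraction to S is constant: dC_S/d(−C_R) = k₁/(k₁+k₂) = 0.1772.
C_S = 0.1772·(C_{R0}−C_R) = 0.1772×0.7531 = 0.133 mol/L.
C_T = (C_{R0}−C_R)−C_S = 0.6196 mol/L; S̃_{S/T} = 0.1335/0.6196 = 0.215.

0.215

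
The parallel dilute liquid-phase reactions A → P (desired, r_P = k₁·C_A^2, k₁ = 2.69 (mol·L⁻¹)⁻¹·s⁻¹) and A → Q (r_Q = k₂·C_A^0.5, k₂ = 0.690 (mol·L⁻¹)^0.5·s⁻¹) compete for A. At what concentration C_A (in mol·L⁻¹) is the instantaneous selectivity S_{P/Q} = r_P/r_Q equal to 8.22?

S_{P/Q} = (k₁/k₂)·C_A^1.5 ⇒ C_A = (S·k₂/k₁)^(1/1.5).
= (8.22×0.690/2.69)^(0.6667) = (2.108)^(0.6667) = 1.64 mol·L⁻¹.

1.64 mol·L⁻¹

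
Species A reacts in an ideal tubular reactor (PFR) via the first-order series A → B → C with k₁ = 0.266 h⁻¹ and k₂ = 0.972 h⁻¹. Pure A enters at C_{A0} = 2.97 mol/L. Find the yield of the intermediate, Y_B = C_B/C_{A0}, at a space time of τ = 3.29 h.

0.142

The intermediate concentration in a first-order A→B→C sequence is C_B = k₁C_{A0}(e^(−k₁τ) − e^(−k₂τ))/(k₂−k₁).
e^(−k₁τ) = e^(−0.266×3.29) = e^(−0.8751) = 0.4168; e^(−k₂τ) = e^(−3.198) = 0.04085.
C_B = 0.266×2.97/(0.972−0.266) × (0.4168−0.04085) = 1.119×0.3760 = 0.4207 mol/L.
Y_B = C_B/C_{A0} = 0.4207/2.97 = 0.142.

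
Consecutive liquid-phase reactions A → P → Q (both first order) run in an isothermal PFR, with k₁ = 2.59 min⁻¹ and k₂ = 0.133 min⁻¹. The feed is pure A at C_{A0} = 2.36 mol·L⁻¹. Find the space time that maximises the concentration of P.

The intermediate peaks when r₁ = r₂, i.e. k₁e^(−k₁τ) = k₂e^(−k₂τ), giving τ_opt = ln(k₂/k₁)/(k₂−k₁).
= ln(0.133/2.59)/(0.133−2.59) = ln(0.05135)/-2.457 = -2.969/-2.457 = 1.21 min.

1.21 min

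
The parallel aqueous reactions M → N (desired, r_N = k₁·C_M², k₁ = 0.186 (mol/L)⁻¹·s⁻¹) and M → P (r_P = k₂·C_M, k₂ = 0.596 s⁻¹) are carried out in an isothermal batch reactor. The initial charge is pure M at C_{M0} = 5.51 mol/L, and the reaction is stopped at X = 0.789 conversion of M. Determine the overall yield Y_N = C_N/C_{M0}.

0.387

C_M = C_{M0}(1−X) = 1.163 mol/L.
Along a PFR/batch, dC_P/dC_M = −r_P/(r_N+r_P) = −k₂/(k₂+k₁·C_M).
Integrating from C_{M0} to C_M: C_P = (0.596/0.186)·ln[(0.596+0.186·5.51)/(0.596+0.186·1.16)] = 3.204·ln(1.621/0.8122) = 2.214 mol/L.
Then C_N = (C_{M0}−C_M) − C_P = 4.347 − 2.214 = 2.134 mol/L.
Y_N = C_N/C_{M0} = 2.134/5.51 = 0.387.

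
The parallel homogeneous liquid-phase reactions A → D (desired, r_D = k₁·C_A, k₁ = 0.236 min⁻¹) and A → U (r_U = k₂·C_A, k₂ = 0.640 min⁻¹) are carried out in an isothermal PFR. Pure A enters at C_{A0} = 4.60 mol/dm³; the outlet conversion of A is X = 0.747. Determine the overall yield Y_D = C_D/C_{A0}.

0.201

C_A = C_{A0}(1−X) = 1.164 mol/dm³.
Both paths are first order in A, so the instantaneous fraction to D is constant: dC_D/d(−C_A) = k₁/(k₁+k₂) = 0.2694.
C_D = 0.2694·(C_{A0}−C_A) = 0.2694×3.436 = 0.926 mol/dm³.
Y_D = C_D/C_{A0} = 0.9257/4.60 = 0.201.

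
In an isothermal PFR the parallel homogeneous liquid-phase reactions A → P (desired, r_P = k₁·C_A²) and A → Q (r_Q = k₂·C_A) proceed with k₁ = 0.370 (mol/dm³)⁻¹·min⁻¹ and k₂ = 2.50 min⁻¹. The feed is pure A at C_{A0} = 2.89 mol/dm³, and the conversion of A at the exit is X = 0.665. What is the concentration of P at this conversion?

0.421 mol/dm³

C_A = C_{A0}(1−X) = 0.9681 mol/dm³.
Along a PFR/batch, dC_Q/dC_A = −r_Q/(r_P+r_Q) = −k₂/(k₂+k₁·C_A).
Integrating from C_{A0} to C_A: C_Q = (2.50/0.370)·ln[(2.50+0.370·2.89)/(2.50+0.370·0.968)] = 6.757·ln(3.569/2.858) = 1.501 mol/dm³.
Then C_P = (C_{A0}−C_A) − C_Q = 1.922 − 1.501 = 0.4207 mol/dm³.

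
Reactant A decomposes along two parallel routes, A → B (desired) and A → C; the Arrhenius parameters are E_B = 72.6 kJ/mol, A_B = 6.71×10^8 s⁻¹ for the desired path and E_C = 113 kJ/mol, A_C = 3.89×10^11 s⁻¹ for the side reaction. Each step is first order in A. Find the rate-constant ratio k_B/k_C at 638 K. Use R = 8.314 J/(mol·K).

k_B/k_C = (A_B/A_C)·exp[−(E_B−E_C)/(RT)] = (A_B/A_C)·exp[(E_C−E_B)/(RT)].
(E_C−E_B)/(RT) = (113−72.6)×10³/(8.314×638) = 40400/5304 = 7.616.
k_B/k_C = (6.71×10^8/3.89×10^11)·exp(7.616) = 0.001725 × 2031 = 3.50.
Since E_B < E_C, lowering the temperature improves selectivity toward B.

3.50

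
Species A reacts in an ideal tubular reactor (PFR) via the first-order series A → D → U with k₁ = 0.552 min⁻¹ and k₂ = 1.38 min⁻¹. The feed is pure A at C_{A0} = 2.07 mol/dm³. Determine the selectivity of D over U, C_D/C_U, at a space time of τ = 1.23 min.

The intermediate concentration in a first-order A→B→C sequence is C_D = k₁C_{A0}(e^(−k₁τ) − e^(−k₂τ))/(k₂−k₁).
e^(−k₁τ) = e^(−0.552×1.23) = e^(−0.6790) = 0.5071; e^(−k₂τ) = e^(−1.697) = 0.1832.
C_D = 0.552×2.07/(1.38−0.552) × (0.5071−0.1832) = 1.380×0.3240 = 0.4471 mol/dm³.
C_A = C_{A0}e^(−k₁τ) = 1.050 mol/dm³, so C_U = C_{A0}−C_A−C_D = 0.5731 mol/dm³; C_D/C_U = 0.780.

0.780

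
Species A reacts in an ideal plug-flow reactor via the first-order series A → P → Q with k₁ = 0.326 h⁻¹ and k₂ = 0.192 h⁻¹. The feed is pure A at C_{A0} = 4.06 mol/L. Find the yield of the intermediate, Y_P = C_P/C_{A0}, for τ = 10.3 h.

0.252

Solving the coupled first-order balances gives C_P(τ) = [k₁/(k₂−k₁)]·C_{A0}·(e^(−k₁τ) − e^(−k₂τ)).
e^(−k₁τ) = e^(−0.326×10.3) = e^(−3.358) = 0.03481; e^(−k₂τ) = e^(−1.978) = 0.1384.
C_P = 0.326×4.06/(0.192−0.326) × (0.03481−0.1384) = (-9.877)×(-0.1036) = 1.023 mol/L.
Y_P = C_P/C_{A0} = 1.023/4.06 = 0.252.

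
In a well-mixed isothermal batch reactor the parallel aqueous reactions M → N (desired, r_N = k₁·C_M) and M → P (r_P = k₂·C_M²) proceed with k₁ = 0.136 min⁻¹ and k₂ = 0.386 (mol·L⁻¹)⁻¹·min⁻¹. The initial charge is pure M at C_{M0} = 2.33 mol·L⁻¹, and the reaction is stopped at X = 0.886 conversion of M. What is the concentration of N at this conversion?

0.517 mol·L⁻¹

C_M = C_{M0}(1−X) = 0.2656 mol·L⁻¹.
Along a PFR/batch, dC_N/dC_M = −r_N/(r_N+r_P) = −k₁/(k₁+k₂·C_M).
Integrating from C_{M0} to C_M: C_N = (0.136/0.386)·ln[(0.136+0.386·2.33)/(0.136+0.386·0.266)] = 0.3523·ln(1.035/0.2385) = 0.5172 mol·L⁻¹.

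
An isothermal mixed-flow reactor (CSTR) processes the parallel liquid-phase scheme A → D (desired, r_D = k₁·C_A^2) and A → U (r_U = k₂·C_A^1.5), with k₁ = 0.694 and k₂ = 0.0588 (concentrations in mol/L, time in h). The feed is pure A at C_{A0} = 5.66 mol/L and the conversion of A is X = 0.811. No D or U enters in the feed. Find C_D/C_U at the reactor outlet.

12.2

Exit C_A = C_{A0}(1−X) = 5.66×0.189 = 1.070 mol/L.
Rates in a CSTR are evaluated at the outlet concentration: r_D = 0.694×1.070^2 = 0.7942, r_U = 0.0588×1.070^1.5 = 0.06506.
Overall selectivity = C_D/C_U = r_Dτ/(r_Uτ) = r_D/r_U = 12.2.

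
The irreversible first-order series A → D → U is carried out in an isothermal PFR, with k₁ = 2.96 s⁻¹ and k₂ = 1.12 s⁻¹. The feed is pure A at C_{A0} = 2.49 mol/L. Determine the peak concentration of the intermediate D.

At the optimum, C_{D,max}/C_{A0} = (k₁/k₂)^[k₂/(k₂−k₁)].
= (2.96/1.12)^(1.12/(1.12−2.96)) = (2.643)^(-0.6087) = 0.5535.
C_{D,max} = 0.5535×2.49 = 1.38 mol/L.

1.38 mol/L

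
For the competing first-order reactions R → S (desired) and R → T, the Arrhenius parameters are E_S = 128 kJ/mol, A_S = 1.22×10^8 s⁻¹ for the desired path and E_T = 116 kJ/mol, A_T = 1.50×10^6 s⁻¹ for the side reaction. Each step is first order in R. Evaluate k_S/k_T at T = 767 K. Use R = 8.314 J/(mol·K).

12.4

k_S/k_T = (A_S/A_T)·exp[−(E_S−E_T)/(RT)] = (A_S/A_T)·exp[(E_T−E_S)/(RT)].
(E_T−E_S)/(RT) = (116−128)×10³/(8.314×767) = -12000/6377 = -1.882.
k_S/k_T = (1.22×10^8/1.50×10^6)·exp(-1.882) = 81.33 × 0.1523 = 12.4.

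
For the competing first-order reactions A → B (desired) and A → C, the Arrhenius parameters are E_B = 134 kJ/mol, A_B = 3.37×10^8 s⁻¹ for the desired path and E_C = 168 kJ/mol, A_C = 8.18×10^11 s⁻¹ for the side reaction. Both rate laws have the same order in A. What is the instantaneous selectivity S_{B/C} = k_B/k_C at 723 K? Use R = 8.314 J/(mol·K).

0.118

Since both paths have the same order in A, the concentration cancels and S_{B/C} = k_B/k_C = (A_B/A_C)·exp[(E_C−E_B)/(RT)].
(E_C−E_B)/(RT) = (168−134)×10³/(8.314×723) = 34000/6011 = 5.656.
k_B/k_C = (3.37×10^8/8.18×10^11)·exp(5.656) = 4.120×10^-4 × 286.1 = 0.118.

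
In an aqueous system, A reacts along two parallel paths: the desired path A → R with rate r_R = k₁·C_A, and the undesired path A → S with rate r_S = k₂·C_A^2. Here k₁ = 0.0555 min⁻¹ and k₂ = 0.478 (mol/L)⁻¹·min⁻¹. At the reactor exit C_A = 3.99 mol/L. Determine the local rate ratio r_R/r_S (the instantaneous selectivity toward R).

0.0291

S_{R/S} = r_R/r_S = (k₁·C_A)/(k₂·C_A^2) = (k₁/k₂)·C_A⁻¹.
= (0.0555×3.990) / (0.478×3.990^2) = 0.2214/7.610 = 0.0291.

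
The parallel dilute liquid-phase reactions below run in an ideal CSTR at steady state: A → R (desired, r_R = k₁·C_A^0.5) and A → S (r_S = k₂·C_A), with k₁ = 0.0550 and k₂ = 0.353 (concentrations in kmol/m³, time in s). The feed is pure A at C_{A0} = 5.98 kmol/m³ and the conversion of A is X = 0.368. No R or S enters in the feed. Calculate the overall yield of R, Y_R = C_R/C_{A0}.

0.0273

Exit C_A = C_{A0}(1−X) = 5.98×0.632 = 3.779 kmol/m³.
A CSTR operates uniformly at the exit composition, giving r_R = 0.1069 and r_S = 1.334 (each k·C_A^n at C_A = 3.779).
Fraction of consumed A going to R: r_R/(r_R+r_S) = 0.07420.
C_R = 0.07420·C_{A0}·X = 0.07420×5.98×0.368 = 0.163 kmol/m³; Y_R = C_R/C_{A0} = 0.0273.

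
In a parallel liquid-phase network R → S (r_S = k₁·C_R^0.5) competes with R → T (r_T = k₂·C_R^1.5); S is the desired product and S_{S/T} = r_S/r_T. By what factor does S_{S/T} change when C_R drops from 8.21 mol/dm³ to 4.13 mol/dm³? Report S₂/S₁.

S_{S/T} = (k₁/k₂)·C_R⁻¹, so S₂/S₁ = (C_{R,2}/C_{R,1})⁻¹.
= 8.21/4.13 = 1.99.
Selectivity toward S rises as C_R falls — low-concentration operation is favoured.

1.99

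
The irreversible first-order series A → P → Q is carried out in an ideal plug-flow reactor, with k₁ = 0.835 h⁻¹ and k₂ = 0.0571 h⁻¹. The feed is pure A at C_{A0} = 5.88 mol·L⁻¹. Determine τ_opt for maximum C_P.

Setting dC_P/dτ = 0 gives τ_opt = ln(k₂/k₁)/(k₂−k₁).
= ln(0.0571/0.835)/(0.0571−0.835) = ln(0.06838)/-0.7779 = -2.683/-0.7779 = 3.45 h.

3.45 h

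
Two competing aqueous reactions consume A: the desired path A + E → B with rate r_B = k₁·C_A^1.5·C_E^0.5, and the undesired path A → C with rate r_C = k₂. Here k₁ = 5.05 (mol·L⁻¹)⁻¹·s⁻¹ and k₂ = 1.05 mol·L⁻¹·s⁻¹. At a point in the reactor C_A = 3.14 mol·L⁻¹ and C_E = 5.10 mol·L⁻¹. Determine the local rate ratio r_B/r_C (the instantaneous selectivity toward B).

60.4

S_{B/C} = r_B/r_C = (k₁·C_A^1.5·C_E^0.5)/(k₂) = (k₁/k₂)·C_A^1.5·C_E^0.5.
= (5.05×3.140^1.5×5.100^0.5) / (1.05) = 63.46/1.050 = 60.4.
Since the desired path is higher order in A, keeping C_A high (PFR or concentrated feed) favours B.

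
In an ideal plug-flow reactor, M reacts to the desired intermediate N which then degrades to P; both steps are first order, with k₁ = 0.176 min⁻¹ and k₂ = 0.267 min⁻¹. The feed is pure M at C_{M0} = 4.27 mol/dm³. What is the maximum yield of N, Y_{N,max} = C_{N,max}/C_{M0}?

0.294

At the optimum, C_{N,max}/C_{M0} = (k₁/k₂)^[k₂/(k₂−k₁)].
= (0.176/0.267)^(0.267/(0.267−0.176)) = (0.6592)^(2.934) = 0.2944.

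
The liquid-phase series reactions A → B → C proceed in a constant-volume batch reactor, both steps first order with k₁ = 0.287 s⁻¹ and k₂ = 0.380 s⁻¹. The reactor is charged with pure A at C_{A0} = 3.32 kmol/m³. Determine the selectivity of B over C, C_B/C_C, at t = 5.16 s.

0.530

For first-order series with pure A initially, C_B(t) = k₁C_{A0}/(k₂−k₁)·(e^(−k₁t) − e^(−k₂t)).
e^(−k₁t) = e^(−0.287×5.16) = e^(−1.481) = 0.2274; e^(−k₂t) = e^(−1.961) = 0.1407.
C_B = 0.287×3.32/(0.380−0.287) × (0.2274−0.1407) = 10.25×0.08668 = 0.8881 kmol/m³.
C_A = C_{A0}e^(−k₁t) = 0.7551 kmol/m³, so C_C = C_{A0}−C_A−C_B = 1.677 kmol/m³; C_B/C_C = 0.530.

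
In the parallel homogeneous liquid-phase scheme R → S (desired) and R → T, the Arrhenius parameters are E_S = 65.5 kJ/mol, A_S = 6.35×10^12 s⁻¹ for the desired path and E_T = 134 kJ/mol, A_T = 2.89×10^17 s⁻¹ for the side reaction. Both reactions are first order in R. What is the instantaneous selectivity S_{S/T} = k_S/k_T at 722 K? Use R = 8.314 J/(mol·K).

1.99

With equal orders, S_{S/T} = k_S/k_T = (A_S/A_T)·exp[(E_T−E_S)/(RT)].
(E_T−E_S)/(RT) = (134−65.5)×10³/(8.314×722) = 68500/6003 = 11.41.
k_S/k_T = (6.35×10^12/2.89×10^17)·exp(11.41) = 2.197×10^-5 × 90356 = 1.99.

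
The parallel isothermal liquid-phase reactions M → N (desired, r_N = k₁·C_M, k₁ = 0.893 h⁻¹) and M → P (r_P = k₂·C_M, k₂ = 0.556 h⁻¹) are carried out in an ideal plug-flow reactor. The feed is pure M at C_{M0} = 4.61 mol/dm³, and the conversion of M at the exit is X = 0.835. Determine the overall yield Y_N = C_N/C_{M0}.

0.515

C_M = C_{M0}(1−X) = 0.7607 mol/dm³.
Both paths are first order in M, so the instantaneous fraction to N is constant: dC_N/d(−C_M) = k₁/(k₁+k₂) = 0.6163.
C_N = 0.6163·(C_{M0}−C_M) = 0.6163×3.849 = 2.37 mol/dm³.
Y_N = C_N/C_{M0} = 2.372/4.61 = 0.515.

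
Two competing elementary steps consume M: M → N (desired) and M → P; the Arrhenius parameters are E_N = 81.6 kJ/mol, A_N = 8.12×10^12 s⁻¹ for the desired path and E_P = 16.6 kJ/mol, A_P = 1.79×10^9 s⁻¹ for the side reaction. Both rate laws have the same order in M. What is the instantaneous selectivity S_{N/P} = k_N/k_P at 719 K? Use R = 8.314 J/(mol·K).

0.0860

With equal orders, S_{N/P} = k_N/k_P = (A_N/A_P)·exp[(E_P−E_N)/(RT)].
(E_P−E_N)/(RT) = (16.6−81.6)×10³/(8.314×719) = -65000/5978 = -10.87.
k_N/k_P = (8.12×10^12/1.79×10^9)·exp(-10.87) = 4536 × 1.895×10^-5 = 0.0860.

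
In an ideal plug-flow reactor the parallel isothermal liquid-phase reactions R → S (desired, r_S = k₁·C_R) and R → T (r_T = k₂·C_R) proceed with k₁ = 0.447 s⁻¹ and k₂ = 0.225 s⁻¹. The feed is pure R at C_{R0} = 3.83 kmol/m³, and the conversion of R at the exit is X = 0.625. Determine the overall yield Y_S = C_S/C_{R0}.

C_R = C_{R0}(1−X) = 1.436 kmol/m³.
Both paths are first order in R, so the instantaneous fraction to S is constant: dC_S/d(−C_R) = k₁/(k₁+k₂) = 0.6652.
C_S = 0.6652·(C_{R0}−C_R) = 0.6652×2.394 = 1.59 kmol/m³.
Y_S = C_S/C_{R0} = 1.592/3.83 = 0.416.

0.416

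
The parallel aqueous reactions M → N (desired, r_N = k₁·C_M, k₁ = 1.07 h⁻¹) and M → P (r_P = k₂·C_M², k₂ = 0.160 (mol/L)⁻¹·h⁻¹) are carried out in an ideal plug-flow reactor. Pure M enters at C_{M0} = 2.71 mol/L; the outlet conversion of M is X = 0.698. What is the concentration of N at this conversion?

C_M = C_{M0}(1−X) = 0.8184 mol/L.
Along a PFR/batch, dC_N/dC_M = −r_N/(r_N+r_P) = −k₁/(k₁+k₂·C_M).
Integrating from C_{M0} to C_M: C_N = (1.07/0.160)·ln[(1.07+0.160·2.71)/(1.07+0.160·0.818)] = 6.688·ln(1.504/1.201) = 1.503 mol/L.

1.50 mol/L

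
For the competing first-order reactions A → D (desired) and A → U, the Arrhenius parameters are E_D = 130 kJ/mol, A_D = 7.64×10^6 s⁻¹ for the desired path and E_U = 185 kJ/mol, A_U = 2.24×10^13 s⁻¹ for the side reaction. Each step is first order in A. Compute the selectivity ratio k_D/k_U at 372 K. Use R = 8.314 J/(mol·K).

18.0

Since both paths have the same order in A, the concentration cancels and S_{D/U} = k_D/k_U = (A_D/A_U)·exp[(E_U−E_D)/(RT)].
(E_U−E_D)/(RT) = (185−130)×10³/(8.314×372) = 55000/3093 = 17.78.
k_D/k_U = (7.64×10^6/2.24×10^13)·exp(17.78) = 3.411×10^-7 × 5.286×10^7 = 18.0.
Since E_D < E_U, lowering the temperature improves selectivity toward D.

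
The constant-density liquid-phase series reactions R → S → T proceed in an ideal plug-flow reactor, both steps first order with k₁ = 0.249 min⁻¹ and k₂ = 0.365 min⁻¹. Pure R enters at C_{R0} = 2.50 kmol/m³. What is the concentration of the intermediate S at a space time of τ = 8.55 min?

The intermediate concentration in a first-order A→B→C sequence is C_S = k₁C_{R0}(e^(−k₁τ) − e^(−k₂τ))/(k₂−k₁).
e^(−k₁τ) = e^(−0.249×8.55) = e^(−2.129) = 0.1190; e^(−k₂τ) = e^(−3.121) = 0.04412.
C_S = 0.249×2.50/(0.365−0.249) × (0.1190−0.04412) = 5.366×0.07484 = 0.4016 kmol/m³.

0.402 kmol/m³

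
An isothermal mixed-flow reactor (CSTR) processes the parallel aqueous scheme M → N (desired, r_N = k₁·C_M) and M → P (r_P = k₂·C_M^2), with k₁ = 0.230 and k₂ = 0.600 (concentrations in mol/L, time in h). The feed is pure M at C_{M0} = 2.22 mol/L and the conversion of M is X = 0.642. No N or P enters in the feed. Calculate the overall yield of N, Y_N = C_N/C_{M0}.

0.209

Exit C_M = C_{M0}(1−X) = 2.22×0.358 = 0.7948 mol/L.
A CSTR operates uniformly at the exit composition, giving r_N = 0.1828 and r_P = 0.3790 (each k·C_M^n at C_M = 0.7948).
Fraction of consumed M going to N: r_N/(r_N+r_P) = 0.3254.
C_N = 0.3254·C_{M0}·X = 0.3254×2.22×0.642 = 0.464 mol/L; Y_N = C_N/C_{M0} = 0.209.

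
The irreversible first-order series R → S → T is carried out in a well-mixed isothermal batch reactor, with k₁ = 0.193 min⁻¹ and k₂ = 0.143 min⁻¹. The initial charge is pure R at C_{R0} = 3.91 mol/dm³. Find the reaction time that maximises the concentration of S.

6.00 min

The intermediate peaks when r₁ = r₂, i.e. k₁e^(−k₁t) = k₂e^(−k₂t), giving t_opt = ln(k₂/k₁)/(k₂−k₁).
= ln(0.143/0.193)/(0.143−0.193) = ln(0.7409)/-0.05000 = -0.2998/-0.05000 = 6.00 min.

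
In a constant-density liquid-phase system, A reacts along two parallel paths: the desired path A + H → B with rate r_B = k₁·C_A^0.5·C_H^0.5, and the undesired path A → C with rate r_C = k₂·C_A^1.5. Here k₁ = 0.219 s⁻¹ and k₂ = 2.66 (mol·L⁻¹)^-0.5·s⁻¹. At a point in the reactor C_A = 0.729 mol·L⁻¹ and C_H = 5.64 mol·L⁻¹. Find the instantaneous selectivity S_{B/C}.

0.268

S_{B/C} = r_B/r_C = (k₁·C_A^0.5·C_H^0.5)/(k₂·C_A^1.5) = (k₁/k₂)·C_A⁻¹·C_H^0.5.
= (0.219×0.7290^0.5×5.640^0.5) / (2.66×0.7290^1.5) = 0.4441/1.656 = 0.268.
The undesired path is higher order in A, so low C_A (CSTR or dilute feed) favours B.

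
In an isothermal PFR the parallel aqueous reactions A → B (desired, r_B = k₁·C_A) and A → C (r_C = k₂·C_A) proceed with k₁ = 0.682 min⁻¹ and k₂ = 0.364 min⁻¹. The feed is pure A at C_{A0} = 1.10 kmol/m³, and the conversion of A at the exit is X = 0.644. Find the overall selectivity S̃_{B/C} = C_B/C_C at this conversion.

C_A = C_{A0}(1−X) = 0.3916 kmol/m³.
Both paths are first order in A, so the instantaneous fraction to B is constant: dC_B/d(−C_A) = k₁/(k₁+k₂) = 0.6520.
C_B = 0.6520·(C_{A0}−C_A) = 0.6520×0.7084 = 0.462 kmol/m³.
C_C = (C_{A0}−C_A)−C_B = 0.2465 kmol/m³; S̃_{B/C} = 0.4619/0.2465 = 1.87.

1.87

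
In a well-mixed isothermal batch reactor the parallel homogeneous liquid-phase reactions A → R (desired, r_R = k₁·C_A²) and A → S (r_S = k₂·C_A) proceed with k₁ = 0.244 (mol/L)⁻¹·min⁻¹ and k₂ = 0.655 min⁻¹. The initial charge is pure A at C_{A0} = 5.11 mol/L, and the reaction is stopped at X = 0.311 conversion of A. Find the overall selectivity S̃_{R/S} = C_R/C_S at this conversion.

1.60

C_A = C_{A0}(1−X) = 3.521 mol/L.
Along a PFR/batch, dC_S/dC_A = −r_S/(r_R+r_S) = −k₂/(k₂+k₁·C_A).
Integrating from C_{A0} to C_A: C_S = (0.655/0.244)·ln[(0.655+0.244·5.11)/(0.655+0.244·3.52)] = 2.684·ln(1.902/1.514) = 0.6121 mol/L.
Then C_R = (C_{A0}−C_A) − C_S = 1.589 − 0.6121 = 0.9771 mol/L.
S̃_{R/S} = C_R/C_S = 0.9771/0.6121 = 1.60.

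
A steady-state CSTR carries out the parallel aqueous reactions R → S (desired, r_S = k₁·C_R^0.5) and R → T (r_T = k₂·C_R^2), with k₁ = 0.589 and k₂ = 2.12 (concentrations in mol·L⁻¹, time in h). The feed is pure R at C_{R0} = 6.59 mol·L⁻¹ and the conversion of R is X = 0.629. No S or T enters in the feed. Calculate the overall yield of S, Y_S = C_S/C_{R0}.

Exit C_R = C_{R0}(1−X) = 6.59×0.371 = 2.445 mol·L⁻¹.
Rates in a CSTR are evaluated at the outlet concentration: r_S = 0.589×2.445^0.5 = 0.9210, r_T = 2.12×2.445^2 = 12.67.
Fraction of consumed R going to S: r_S/(r_S+r_T) = 0.06775.
C_S = 0.06775·C_{R0}·X = 0.06775×6.59×0.629 = 0.281 mol·L⁻¹; Y_S = C_S/C_{R0} = 0.0426.

0.0426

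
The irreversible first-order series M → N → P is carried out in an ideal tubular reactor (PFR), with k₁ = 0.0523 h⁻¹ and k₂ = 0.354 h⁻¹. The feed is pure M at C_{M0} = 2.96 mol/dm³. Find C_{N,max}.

Evaluating C_N at τ_opt = ln(k₂/k₁)/(k₂−k₁) gives C_{N,max}/C_{M0} = (k₁/k₂)^[k₂/(k₂−k₁)].
= (0.0523/0.354)^(0.354/(0.354−0.0523)) = (0.1477)^(1.173) = 0.1061.
C_{N,max} = 0.1061×2.96 = 0.314 mol/dm³.

0.314 mol/dm³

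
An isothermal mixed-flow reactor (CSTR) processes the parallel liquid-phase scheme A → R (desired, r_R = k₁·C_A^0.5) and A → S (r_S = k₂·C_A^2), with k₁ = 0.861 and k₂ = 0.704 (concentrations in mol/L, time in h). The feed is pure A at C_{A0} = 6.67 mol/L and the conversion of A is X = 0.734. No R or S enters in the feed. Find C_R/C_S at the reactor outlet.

0.518

Exit C_A = C_{A0}(1−X) = 6.67×0.266 = 1.774 mol/L.
In a CSTR the entire volume is at exit conditions, so r_R = 0.861×1.774^0.5 = 1.147 and r_S = 0.704×1.774^2 = 2.216.
Overall selectivity = C_R/C_S = r_Rτ/(r_Sτ) = r_R/r_S = 0.518.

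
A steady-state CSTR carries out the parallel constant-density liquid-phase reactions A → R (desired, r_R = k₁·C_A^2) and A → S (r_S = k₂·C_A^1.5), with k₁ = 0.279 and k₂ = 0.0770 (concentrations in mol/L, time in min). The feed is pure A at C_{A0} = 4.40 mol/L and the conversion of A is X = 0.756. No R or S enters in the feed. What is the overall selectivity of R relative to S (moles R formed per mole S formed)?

Exit C_A = C_{A0}(1−X) = 4.40×0.244 = 1.074 mol/L.
Rates in a CSTR are evaluated at the outlet concentration: r_R = 0.279×1.074^2 = 0.3216, r_S = 0.0770×1.074^1.5 = 0.08566.
Overall selectivity = C_R/C_S = r_Rτ/(r_Sτ) = r_R/r_S = 3.75.

3.75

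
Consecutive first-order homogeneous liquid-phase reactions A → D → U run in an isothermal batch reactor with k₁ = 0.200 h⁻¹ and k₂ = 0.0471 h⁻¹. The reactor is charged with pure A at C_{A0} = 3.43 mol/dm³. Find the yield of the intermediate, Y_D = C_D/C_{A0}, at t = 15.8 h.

0.566

The intermediate concentration in a first-order A→B→C sequence is C_D = k₁C_{A0}(e^(−k₁t) − e^(−k₂t))/(k₂−k₁).
e^(−k₁t) = e^(−0.200×15.8) = e^(−3.160) = 0.04243; e^(−k₂t) = e^(−0.7442) = 0.4751.
C_D = 0.200×3.43/(0.0471−0.200) × (0.04243−0.4751) = (-4.487)×(-0.4327) = 1.941 mol/dm³.
Y_D = C_D/C_{A0} = 1.941/3.43 = 0.566.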